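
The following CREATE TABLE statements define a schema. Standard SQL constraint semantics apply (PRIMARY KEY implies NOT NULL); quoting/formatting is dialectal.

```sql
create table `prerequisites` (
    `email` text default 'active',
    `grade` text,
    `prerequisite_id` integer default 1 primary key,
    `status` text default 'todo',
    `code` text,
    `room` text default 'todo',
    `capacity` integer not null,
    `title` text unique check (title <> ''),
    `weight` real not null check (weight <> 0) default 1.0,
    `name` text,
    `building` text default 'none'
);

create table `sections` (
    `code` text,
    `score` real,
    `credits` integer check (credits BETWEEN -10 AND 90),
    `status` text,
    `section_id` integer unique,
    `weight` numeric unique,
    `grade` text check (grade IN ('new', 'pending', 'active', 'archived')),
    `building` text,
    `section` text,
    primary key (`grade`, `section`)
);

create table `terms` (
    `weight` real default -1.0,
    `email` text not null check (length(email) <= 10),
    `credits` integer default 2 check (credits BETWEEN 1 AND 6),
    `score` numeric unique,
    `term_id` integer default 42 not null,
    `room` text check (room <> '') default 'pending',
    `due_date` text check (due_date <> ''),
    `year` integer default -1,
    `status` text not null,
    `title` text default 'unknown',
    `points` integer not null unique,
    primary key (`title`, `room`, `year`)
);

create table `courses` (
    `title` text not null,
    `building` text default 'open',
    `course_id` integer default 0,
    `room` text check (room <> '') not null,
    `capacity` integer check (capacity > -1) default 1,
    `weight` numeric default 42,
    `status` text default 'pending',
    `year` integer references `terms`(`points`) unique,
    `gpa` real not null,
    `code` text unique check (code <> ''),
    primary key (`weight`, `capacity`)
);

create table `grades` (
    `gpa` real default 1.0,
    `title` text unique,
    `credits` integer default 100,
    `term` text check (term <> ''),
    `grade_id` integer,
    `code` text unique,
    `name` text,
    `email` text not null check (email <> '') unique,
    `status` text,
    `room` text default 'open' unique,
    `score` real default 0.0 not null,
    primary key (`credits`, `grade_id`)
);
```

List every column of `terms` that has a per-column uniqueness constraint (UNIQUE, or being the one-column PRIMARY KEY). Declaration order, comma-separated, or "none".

- weight: no UNIQUE or single-column PK constraint.
- email: no UNIQUE or single-column PK constraint.
- credits: no UNIQUE or single-column PK constraint.
- score: declared UNIQUE → unique.
- term_id: no UNIQUE or single-column PK constraint.
- room: part of a composite PRIMARY KEY — only the tuple is unique, not this column on its own.
- due_date: no UNIQUE or single-column PK constraint.
- year: part of a composite PRIMARY KEY — only the tuple is unique, not this column on its own.
- status: no UNIQUE or single-column PK constraint.
- title: part of a composite PRIMARY KEY — only the tuple is unique, not this column on its own.
- points: declared UNIQUE → unique.

score, points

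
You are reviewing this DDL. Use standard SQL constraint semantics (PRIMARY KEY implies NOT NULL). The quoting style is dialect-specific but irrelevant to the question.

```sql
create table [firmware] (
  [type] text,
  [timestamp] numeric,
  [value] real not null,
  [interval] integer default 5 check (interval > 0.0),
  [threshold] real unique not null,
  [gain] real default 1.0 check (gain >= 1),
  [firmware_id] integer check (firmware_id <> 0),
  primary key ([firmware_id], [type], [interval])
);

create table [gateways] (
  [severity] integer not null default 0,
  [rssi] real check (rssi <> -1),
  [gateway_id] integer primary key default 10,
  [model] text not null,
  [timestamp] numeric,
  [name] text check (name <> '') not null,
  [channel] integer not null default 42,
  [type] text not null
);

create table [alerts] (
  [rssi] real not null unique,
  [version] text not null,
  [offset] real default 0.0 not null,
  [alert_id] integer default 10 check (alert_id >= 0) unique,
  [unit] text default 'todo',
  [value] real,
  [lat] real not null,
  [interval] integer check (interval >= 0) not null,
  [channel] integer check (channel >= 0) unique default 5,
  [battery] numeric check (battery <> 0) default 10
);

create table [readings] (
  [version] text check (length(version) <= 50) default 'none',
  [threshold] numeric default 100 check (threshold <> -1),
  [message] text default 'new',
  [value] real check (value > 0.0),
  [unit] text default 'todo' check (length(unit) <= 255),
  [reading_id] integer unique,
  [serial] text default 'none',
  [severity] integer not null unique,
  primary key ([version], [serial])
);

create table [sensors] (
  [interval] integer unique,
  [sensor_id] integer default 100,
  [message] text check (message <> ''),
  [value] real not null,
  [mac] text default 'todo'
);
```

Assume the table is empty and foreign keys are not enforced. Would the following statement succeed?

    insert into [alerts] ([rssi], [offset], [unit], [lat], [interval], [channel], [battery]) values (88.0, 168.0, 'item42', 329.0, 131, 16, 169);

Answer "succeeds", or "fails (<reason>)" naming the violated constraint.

version is omitted from the column list and has no DEFAULT, so it would receive NULL.
But version is declared NOT NULL.

fails (NOT NULL on version)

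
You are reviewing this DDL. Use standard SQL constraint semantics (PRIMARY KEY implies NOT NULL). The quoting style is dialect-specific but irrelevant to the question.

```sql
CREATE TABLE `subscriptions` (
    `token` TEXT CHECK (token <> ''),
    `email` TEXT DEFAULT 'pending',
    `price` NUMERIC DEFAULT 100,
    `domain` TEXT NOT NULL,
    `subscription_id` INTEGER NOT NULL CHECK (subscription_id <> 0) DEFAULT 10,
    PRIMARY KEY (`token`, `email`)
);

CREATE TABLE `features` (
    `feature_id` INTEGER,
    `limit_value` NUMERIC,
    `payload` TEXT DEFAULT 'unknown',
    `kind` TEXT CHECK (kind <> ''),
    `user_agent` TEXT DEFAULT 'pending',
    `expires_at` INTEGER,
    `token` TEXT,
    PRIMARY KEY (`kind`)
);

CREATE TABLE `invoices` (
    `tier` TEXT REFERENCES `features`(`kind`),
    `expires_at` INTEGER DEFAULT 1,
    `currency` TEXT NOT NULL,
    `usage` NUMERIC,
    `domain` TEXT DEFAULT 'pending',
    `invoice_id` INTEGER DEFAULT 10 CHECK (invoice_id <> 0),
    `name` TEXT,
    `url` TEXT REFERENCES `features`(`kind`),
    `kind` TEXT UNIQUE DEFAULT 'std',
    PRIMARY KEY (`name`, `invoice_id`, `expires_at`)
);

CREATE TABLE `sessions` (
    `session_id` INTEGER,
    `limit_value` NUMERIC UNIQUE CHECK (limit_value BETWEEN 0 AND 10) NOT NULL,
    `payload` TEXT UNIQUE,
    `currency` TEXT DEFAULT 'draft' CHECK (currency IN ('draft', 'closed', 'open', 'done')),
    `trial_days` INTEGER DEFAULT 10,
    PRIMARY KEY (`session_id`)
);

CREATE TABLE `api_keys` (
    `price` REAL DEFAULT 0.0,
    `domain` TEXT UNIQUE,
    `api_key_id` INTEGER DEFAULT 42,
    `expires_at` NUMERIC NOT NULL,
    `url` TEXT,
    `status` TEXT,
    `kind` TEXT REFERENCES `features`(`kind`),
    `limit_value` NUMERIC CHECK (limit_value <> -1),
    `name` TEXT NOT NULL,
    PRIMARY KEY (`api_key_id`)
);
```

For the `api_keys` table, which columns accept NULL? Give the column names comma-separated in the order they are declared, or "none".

price, domain, url, status, kind, limit_value

- price: DEFAULT only fills an omitted column; an explicit NULL is still allowed → nullable.
- domain: UNIQUE does not imply NOT NULL → nullable.
- api_key_id: part of the PRIMARY KEY, which implies NOT NULL → not nullable.
- expires_at: declared NOT NULL → not nullable.
- url: no NOT NULL constraint applies → nullable.
- status: no NOT NULL constraint applies → nullable.
- kind: a foreign key column may be NULL unless separately constrained → nullable.
- limit_value: CHECK does not forbid NULL (a CHECK constraint passes when its expression is NULL) → nullable.
- name: declared NOT NULL → not nullable.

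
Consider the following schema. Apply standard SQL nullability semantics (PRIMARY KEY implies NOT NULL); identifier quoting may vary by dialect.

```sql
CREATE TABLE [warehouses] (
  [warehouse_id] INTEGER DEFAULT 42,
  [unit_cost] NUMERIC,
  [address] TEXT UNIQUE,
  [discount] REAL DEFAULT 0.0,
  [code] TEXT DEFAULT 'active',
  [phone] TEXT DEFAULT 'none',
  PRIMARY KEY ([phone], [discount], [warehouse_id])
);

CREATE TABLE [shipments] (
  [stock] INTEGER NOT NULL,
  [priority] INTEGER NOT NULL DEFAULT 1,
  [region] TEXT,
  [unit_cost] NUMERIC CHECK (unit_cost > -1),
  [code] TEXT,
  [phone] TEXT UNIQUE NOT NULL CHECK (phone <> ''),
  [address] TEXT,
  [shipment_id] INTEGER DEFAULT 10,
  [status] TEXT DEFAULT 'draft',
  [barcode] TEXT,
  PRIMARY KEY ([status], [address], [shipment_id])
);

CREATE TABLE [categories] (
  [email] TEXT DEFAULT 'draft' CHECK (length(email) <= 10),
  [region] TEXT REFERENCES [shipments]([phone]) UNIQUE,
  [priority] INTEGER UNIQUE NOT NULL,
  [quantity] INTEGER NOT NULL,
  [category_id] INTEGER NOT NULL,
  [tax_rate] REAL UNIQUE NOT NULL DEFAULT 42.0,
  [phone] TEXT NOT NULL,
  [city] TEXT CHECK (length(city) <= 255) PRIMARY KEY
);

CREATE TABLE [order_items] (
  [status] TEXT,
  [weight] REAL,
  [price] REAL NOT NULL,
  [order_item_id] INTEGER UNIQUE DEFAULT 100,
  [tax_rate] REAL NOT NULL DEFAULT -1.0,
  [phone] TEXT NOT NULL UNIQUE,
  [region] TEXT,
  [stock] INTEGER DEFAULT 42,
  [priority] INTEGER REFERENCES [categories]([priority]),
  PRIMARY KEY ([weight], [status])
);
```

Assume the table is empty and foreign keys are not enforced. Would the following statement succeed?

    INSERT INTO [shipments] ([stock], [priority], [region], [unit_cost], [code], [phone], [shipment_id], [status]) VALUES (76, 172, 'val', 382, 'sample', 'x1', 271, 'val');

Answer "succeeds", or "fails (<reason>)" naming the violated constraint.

address is omitted from the column list and has no DEFAULT, so it would receive NULL.
But address is part of the PRIMARY KEY (implied NOT NULL).

fails (NOT NULL on address)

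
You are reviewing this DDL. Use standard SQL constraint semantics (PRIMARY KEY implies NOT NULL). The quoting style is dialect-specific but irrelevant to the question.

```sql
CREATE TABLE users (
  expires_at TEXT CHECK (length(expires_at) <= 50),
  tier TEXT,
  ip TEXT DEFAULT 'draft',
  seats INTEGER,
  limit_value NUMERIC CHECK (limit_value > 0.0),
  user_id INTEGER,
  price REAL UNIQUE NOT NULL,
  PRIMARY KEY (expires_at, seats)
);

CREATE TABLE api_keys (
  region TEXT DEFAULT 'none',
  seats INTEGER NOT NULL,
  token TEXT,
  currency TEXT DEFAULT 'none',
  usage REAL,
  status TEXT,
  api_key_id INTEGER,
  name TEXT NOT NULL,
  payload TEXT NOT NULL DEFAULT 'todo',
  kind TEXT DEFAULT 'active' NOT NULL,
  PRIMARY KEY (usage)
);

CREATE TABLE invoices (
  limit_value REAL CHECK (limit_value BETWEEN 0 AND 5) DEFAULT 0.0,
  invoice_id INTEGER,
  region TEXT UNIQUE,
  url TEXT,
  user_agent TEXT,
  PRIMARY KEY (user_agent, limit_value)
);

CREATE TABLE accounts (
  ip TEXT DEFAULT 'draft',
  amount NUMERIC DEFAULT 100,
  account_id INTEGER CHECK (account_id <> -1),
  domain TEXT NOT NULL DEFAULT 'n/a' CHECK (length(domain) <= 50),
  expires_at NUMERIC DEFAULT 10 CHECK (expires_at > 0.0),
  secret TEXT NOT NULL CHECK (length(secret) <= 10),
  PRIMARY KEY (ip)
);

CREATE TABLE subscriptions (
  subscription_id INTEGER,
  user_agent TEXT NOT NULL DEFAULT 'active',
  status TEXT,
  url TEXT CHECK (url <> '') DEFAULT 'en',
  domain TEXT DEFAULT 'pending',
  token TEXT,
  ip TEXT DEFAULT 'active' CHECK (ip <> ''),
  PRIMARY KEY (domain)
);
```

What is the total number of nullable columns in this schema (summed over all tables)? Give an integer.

20

users: 4 nullable (tier, ip, limit_value, user_id — PK (expires_at, seats) and explicit NOT NULL columns excluded).
api_keys: 5 nullable (region, token, currency, status, api_key_id — PK (usage) and explicit NOT NULL columns excluded).
invoices: 3 nullable (invoice_id, region, url — PK (user_agent, limit_value) and explicit NOT NULL columns excluded).
accounts: 3 nullable (amount, account_id, expires_at — PK (ip) and explicit NOT NULL columns excluded).
subscriptions: 5 nullable (subscription_id, status, url, token, ip — PK (domain) and explicit NOT NULL columns excluded).
Total: 4 + 5 + 3 + 3 + 5 = 20.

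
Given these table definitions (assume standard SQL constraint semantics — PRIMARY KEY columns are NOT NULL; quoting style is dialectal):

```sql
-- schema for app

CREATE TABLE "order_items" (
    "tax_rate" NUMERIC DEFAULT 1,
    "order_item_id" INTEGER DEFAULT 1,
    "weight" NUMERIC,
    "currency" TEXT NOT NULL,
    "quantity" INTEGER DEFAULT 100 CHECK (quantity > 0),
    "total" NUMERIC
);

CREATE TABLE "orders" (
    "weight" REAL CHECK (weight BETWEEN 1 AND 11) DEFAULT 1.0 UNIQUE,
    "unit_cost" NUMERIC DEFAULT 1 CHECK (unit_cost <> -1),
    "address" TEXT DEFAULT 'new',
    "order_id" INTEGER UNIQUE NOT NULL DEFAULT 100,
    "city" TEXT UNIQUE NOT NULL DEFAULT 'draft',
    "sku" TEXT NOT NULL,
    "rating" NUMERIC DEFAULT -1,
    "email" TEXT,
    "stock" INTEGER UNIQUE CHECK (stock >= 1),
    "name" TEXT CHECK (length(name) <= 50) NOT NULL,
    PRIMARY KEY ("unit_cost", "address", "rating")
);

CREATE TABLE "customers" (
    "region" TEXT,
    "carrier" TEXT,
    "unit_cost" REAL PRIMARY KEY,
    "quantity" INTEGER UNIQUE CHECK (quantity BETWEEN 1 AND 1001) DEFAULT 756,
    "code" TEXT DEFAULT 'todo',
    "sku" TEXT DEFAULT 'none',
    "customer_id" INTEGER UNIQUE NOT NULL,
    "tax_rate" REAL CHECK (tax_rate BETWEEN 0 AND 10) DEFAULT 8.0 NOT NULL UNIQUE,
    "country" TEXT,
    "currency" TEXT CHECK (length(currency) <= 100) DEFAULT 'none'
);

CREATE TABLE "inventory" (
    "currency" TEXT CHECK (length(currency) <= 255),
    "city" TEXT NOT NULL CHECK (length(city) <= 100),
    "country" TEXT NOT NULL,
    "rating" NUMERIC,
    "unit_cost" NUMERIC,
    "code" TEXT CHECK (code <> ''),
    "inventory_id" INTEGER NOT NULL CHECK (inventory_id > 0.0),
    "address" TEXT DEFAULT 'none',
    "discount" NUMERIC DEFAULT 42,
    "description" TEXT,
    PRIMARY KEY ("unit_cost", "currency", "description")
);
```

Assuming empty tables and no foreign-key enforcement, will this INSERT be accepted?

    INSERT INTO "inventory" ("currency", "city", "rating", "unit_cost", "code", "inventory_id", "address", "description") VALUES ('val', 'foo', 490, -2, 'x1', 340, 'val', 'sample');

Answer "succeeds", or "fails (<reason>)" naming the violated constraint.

fails (NOT NULL on country)

country is omitted from the column list and has no DEFAULT, so it would receive NULL.
But country is declared NOT NULL.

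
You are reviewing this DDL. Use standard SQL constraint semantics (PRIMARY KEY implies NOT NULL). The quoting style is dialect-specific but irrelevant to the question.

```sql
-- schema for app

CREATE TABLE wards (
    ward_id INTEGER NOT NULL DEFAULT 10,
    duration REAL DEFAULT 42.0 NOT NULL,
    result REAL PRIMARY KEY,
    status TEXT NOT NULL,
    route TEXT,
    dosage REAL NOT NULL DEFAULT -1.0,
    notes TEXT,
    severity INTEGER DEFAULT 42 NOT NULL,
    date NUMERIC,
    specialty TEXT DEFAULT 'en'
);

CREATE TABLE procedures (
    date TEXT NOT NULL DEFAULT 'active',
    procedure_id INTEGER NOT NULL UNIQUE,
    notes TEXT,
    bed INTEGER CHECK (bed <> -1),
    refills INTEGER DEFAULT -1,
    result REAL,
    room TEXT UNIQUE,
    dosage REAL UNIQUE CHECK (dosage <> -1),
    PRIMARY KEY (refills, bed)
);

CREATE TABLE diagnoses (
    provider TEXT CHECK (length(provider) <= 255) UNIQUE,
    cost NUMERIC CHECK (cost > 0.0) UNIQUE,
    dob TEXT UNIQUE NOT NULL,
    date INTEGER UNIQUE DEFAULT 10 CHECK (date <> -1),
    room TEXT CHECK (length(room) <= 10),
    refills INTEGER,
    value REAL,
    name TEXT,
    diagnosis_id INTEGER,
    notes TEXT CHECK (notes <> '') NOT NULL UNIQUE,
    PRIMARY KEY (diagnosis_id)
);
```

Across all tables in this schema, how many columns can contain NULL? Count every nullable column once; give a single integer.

wards: 4 nullable (route, notes, date, specialty — PK (result) and explicit NOT NULL columns excluded).
procedures: 4 nullable (notes, result, room, dosage — PK (refills, bed) and explicit NOT NULL columns excluded).
diagnoses: 7 nullable (provider, cost, date, room, refills, value, name — PK (diagnosis_id) and explicit NOT NULL columns excluded).
Total: 4 + 4 + 7 = 15.

15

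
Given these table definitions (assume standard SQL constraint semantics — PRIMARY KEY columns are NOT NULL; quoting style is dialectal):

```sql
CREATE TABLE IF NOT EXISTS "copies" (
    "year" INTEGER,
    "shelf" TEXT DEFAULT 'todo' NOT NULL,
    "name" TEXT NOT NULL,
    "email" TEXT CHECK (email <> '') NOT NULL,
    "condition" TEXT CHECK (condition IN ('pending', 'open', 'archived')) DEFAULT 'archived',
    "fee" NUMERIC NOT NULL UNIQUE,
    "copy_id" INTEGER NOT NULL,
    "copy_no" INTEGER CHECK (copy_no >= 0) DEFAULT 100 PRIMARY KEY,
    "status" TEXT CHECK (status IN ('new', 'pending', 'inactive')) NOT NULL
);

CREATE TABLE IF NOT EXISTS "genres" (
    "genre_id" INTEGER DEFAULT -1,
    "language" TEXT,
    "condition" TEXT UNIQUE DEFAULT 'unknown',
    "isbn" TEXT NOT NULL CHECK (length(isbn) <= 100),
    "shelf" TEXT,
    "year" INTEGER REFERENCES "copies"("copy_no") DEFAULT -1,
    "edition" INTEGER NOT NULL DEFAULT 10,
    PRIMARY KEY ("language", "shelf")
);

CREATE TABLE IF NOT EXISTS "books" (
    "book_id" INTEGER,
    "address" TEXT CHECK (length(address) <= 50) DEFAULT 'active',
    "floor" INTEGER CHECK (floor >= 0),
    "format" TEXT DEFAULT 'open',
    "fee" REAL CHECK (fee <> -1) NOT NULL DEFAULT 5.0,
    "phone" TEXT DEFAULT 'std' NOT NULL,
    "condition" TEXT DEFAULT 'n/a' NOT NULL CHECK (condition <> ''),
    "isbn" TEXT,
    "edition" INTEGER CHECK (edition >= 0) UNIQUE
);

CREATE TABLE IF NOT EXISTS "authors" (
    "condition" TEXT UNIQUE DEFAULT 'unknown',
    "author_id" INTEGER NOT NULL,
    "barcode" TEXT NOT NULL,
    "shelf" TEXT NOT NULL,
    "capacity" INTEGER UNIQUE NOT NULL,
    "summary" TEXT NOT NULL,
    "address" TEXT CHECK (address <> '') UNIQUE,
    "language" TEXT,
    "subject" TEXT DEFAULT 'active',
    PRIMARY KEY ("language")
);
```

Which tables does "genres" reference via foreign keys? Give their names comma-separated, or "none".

- year REFERENCES copies(copy_no).

copies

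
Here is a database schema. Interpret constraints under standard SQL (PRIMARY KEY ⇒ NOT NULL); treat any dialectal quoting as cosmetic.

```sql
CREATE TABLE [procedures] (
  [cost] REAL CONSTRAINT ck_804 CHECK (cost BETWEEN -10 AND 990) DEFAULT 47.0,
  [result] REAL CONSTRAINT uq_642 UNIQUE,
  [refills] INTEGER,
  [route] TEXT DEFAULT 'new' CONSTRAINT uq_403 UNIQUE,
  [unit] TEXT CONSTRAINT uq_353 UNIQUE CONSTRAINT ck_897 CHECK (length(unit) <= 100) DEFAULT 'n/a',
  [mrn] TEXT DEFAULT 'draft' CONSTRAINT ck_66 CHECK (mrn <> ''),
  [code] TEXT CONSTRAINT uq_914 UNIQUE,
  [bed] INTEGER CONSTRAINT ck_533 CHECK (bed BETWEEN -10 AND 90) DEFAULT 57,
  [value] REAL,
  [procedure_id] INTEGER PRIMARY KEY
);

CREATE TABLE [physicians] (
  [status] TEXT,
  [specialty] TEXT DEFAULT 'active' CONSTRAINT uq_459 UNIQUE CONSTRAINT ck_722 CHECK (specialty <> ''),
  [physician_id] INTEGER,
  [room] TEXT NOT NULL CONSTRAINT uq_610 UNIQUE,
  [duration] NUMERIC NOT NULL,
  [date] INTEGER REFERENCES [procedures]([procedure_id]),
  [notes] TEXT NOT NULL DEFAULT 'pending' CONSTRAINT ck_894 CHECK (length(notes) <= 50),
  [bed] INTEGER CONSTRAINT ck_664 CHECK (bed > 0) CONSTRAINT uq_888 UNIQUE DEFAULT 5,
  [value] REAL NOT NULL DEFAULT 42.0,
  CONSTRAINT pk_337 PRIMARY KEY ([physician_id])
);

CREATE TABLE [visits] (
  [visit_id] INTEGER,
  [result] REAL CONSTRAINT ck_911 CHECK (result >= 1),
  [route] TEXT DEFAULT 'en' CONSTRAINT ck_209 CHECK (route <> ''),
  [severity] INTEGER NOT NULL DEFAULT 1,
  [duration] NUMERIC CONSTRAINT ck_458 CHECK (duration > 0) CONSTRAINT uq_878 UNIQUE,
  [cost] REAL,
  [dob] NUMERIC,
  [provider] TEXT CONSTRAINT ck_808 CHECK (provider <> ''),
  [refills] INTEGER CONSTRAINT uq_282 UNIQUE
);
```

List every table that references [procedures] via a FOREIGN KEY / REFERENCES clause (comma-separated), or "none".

- physicians.date references procedures(procedure_id).

physicians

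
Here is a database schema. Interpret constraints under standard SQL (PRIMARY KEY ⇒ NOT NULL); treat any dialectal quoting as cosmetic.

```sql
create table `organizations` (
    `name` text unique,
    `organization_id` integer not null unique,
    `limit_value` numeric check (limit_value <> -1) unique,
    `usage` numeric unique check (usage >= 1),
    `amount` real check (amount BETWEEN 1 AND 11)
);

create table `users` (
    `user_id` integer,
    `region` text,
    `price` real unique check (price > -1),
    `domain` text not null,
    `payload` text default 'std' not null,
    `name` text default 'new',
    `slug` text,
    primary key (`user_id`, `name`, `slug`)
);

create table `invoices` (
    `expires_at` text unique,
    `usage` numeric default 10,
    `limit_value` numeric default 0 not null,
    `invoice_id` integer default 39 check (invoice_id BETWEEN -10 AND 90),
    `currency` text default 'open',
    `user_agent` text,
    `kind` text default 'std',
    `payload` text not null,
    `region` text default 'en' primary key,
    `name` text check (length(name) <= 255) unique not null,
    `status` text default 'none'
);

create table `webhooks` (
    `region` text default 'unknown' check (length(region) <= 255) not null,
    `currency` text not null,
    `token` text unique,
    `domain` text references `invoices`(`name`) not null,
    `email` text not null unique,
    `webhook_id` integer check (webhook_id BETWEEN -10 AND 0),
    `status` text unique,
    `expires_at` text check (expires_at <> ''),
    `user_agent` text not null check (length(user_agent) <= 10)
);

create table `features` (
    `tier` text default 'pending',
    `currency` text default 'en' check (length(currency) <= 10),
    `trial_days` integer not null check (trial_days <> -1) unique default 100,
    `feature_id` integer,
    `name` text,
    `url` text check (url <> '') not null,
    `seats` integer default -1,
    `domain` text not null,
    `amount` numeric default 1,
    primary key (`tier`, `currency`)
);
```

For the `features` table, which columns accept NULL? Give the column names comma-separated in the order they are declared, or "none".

feature_id, name, seats, amount

- tier: part of the PRIMARY KEY, which implies NOT NULL → not nullable.
- currency: part of the PRIMARY KEY, which implies NOT NULL → not nullable.
- trial_days: declared NOT NULL → not nullable.
- feature_id: no NOT NULL constraint applies → nullable.
- name: no NOT NULL constraint applies → nullable.
- url: declared NOT NULL → not nullable.
- seats: DEFAULT only fills an omitted column; an explicit NULL is still allowed → nullable.
- domain: declared NOT NULL → not nullable.
- amount: DEFAULT only fills an omitted column; an explicit NULL is still allowed → nullable.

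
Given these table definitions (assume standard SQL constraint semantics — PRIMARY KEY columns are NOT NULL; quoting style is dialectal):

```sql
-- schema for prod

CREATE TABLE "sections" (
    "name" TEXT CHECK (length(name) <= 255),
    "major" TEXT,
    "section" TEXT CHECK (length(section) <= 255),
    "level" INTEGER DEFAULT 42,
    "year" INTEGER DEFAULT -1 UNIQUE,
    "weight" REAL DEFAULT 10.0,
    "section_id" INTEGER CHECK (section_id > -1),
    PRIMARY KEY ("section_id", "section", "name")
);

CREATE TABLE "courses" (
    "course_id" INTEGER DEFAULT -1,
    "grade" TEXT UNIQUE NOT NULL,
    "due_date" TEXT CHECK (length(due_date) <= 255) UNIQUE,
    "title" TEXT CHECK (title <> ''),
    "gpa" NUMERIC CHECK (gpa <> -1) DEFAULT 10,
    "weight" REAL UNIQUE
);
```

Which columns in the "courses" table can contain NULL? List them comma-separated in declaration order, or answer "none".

- course_id: DEFAULT only fills an omitted column; an explicit NULL is still allowed → nullable.
- grade: declared NOT NULL → not nullable.
- due_date: CHECK does not forbid NULL (a CHECK constraint passes when its expression is NULL) → nullable.
- title: CHECK does not forbid NULL (a CHECK constraint passes when its expression is NULL) → nullable.
- gpa: CHECK does not forbid NULL (a CHECK constraint passes when its expression is NULL) → nullable.
- weight: UNIQUE does not imply NOT NULL → nullable.

course_id, due_date, title, gpa, weight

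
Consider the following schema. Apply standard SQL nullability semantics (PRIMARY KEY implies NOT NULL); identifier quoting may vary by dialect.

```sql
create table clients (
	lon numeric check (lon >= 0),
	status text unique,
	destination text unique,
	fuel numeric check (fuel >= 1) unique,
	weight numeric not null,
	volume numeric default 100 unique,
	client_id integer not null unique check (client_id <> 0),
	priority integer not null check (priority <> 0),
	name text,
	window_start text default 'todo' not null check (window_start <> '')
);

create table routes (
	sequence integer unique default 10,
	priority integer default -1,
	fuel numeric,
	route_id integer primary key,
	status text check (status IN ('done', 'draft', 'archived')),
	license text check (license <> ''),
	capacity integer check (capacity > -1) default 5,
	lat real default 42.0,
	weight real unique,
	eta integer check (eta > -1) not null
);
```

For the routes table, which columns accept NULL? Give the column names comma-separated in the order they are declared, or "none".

sequence, priority, fuel, status, license, capacity, lat, weight

- sequence: UNIQUE does not imply NOT NULL → nullable.
- priority: DEFAULT only fills an omitted column; an explicit NULL is still allowed → nullable.
- fuel: no NOT NULL constraint applies → nullable.
- route_id: part of the PRIMARY KEY, which implies NOT NULL → not nullable.
- status: CHECK does not forbid NULL (a CHECK constraint passes when its expression is NULL) → nullable.
- license: CHECK does not forbid NULL (a CHECK constraint passes when its expression is NULL) → nullable.
- capacity: CHECK does not forbid NULL (a CHECK constraint passes when its expression is NULL) → nullable.
- lat: DEFAULT only fills an omitted column; an explicit NULL is still allowed → nullable.
- weight: UNIQUE does not imply NOT NULL → nullable.
- eta: declared NOT NULL → not nullable.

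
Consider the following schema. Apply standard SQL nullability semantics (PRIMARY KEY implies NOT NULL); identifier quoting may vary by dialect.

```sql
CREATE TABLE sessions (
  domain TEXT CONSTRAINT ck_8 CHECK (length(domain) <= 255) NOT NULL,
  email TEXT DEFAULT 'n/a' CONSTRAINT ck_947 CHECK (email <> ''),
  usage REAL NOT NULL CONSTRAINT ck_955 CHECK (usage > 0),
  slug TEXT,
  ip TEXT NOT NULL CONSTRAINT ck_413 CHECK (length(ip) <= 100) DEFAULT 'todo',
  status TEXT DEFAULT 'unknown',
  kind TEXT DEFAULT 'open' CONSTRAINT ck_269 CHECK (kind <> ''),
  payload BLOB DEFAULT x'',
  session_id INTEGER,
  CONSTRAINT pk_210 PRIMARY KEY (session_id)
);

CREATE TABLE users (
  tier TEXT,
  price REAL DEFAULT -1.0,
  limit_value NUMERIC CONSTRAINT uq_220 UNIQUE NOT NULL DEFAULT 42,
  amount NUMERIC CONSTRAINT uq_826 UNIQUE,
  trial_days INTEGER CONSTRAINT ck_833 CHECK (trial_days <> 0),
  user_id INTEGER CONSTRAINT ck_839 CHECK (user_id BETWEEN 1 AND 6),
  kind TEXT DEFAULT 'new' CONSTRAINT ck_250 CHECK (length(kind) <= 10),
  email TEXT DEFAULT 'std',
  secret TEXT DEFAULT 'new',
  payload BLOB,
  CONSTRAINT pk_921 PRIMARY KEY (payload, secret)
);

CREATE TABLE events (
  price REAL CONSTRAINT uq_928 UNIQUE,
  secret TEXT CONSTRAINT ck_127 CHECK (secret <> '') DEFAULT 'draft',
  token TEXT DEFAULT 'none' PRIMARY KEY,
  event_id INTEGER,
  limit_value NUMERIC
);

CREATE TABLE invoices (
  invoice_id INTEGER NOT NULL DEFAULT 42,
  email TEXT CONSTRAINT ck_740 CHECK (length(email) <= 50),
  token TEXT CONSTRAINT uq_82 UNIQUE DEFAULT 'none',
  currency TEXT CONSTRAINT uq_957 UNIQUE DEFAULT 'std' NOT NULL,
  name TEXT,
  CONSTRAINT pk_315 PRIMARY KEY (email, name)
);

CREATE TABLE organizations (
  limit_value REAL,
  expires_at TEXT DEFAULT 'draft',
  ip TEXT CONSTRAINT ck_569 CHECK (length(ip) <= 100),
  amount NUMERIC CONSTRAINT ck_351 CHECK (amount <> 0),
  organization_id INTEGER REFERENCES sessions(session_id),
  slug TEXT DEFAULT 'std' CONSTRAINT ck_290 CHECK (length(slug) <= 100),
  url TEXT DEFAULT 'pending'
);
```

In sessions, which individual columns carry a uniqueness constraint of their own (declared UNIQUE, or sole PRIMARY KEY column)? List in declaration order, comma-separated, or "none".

- domain: no UNIQUE or single-column PK constraint.
- email: no UNIQUE or single-column PK constraint.
- usage: no UNIQUE or single-column PK constraint.
- slug: no UNIQUE or single-column PK constraint.
- ip: no UNIQUE or single-column PK constraint.
- status: no UNIQUE or single-column PK constraint.
- kind: no UNIQUE or single-column PK constraint.
- payload: no UNIQUE or single-column PK constraint.
- session_id: single-column PRIMARY KEY → unique.

session_id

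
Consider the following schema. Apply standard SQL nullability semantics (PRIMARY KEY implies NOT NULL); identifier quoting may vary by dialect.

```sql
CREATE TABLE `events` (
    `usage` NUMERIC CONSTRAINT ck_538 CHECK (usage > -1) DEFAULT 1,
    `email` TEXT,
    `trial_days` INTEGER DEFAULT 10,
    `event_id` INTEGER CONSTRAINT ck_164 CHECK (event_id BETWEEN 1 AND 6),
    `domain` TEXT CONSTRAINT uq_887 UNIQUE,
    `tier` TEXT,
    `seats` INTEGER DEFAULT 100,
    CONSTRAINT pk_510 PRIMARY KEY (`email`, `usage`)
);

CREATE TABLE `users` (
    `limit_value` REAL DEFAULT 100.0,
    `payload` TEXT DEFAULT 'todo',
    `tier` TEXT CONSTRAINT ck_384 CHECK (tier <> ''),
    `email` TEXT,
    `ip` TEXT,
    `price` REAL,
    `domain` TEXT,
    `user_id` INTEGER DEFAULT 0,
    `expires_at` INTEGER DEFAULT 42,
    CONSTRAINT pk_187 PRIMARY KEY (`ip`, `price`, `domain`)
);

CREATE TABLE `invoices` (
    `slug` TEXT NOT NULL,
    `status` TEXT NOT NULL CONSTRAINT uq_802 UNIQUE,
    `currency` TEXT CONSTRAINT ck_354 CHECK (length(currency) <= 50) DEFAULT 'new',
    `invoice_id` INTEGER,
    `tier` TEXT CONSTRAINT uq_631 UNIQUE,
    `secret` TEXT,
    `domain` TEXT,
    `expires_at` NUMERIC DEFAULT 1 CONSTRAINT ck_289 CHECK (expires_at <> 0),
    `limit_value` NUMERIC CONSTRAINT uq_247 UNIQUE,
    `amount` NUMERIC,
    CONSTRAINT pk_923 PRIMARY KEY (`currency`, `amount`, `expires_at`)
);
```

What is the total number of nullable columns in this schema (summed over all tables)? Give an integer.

events: 5 nullable (trial_days, event_id, domain, tier, seats — PK (email, usage) and explicit NOT NULL columns excluded).
users: 6 nullable (limit_value, payload, tier, email, user_id, expires_at — PK (ip, price, domain) and explicit NOT NULL columns excluded).
invoices: 5 nullable (invoice_id, tier, secret, domain, limit_value — PK (currency, amount, expires_at) and explicit NOT NULL columns excluded).
Total: 5 + 6 + 5 = 16.

16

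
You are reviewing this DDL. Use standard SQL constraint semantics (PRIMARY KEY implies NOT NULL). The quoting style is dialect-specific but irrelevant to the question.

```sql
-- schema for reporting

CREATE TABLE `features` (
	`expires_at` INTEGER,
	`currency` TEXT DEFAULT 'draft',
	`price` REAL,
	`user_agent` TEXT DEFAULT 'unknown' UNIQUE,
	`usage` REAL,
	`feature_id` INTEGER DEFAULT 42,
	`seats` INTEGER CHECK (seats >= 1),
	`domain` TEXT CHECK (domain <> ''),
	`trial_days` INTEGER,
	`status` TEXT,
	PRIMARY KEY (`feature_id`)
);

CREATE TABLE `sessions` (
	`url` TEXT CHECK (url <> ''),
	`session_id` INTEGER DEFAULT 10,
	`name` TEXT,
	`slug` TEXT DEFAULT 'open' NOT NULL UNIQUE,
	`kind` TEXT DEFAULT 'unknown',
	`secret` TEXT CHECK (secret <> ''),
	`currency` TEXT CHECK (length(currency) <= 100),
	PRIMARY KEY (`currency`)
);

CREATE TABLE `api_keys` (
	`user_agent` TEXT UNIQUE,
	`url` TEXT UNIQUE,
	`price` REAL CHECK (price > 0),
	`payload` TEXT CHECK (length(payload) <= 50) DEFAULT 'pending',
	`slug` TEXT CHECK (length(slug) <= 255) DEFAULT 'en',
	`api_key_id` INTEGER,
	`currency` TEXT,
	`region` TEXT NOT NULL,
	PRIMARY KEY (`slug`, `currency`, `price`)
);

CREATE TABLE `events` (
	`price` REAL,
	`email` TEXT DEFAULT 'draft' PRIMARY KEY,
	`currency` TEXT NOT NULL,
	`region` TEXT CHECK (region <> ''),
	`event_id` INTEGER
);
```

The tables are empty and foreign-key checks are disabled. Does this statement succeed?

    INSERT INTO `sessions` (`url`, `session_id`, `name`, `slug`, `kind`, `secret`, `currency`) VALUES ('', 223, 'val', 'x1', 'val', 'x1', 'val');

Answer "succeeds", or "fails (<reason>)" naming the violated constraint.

fails (CHECK on url)

The value '' for url violates CHECK (url <> '').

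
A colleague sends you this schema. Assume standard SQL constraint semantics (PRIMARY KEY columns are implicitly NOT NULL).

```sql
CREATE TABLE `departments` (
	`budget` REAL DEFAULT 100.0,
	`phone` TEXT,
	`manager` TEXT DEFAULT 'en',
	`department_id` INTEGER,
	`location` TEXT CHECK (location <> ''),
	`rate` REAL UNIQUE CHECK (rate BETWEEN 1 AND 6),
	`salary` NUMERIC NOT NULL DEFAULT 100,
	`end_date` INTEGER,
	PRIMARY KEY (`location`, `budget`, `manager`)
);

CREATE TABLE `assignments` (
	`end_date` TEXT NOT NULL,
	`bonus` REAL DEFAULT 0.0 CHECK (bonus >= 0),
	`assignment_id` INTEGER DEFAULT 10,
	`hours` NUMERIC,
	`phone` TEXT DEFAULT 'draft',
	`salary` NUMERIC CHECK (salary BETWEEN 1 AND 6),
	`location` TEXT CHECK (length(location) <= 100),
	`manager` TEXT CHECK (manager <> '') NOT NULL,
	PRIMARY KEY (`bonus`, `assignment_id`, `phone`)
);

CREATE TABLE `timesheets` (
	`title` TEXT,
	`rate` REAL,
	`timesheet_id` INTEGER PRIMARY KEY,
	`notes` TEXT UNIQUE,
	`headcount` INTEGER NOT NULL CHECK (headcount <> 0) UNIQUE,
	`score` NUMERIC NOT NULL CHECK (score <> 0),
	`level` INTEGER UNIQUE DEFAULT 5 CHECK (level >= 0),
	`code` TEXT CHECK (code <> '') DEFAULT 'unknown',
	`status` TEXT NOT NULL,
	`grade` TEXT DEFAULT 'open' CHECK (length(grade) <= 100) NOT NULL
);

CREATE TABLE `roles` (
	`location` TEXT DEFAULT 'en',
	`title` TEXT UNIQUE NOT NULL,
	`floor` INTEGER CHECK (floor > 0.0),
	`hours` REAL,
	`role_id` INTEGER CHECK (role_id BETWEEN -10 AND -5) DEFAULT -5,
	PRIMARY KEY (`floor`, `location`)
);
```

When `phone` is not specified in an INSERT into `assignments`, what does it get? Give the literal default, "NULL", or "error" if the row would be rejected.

'draft'

phone has an explicit DEFAULT 'draft'.
When the column is omitted from an INSERT, that default is used.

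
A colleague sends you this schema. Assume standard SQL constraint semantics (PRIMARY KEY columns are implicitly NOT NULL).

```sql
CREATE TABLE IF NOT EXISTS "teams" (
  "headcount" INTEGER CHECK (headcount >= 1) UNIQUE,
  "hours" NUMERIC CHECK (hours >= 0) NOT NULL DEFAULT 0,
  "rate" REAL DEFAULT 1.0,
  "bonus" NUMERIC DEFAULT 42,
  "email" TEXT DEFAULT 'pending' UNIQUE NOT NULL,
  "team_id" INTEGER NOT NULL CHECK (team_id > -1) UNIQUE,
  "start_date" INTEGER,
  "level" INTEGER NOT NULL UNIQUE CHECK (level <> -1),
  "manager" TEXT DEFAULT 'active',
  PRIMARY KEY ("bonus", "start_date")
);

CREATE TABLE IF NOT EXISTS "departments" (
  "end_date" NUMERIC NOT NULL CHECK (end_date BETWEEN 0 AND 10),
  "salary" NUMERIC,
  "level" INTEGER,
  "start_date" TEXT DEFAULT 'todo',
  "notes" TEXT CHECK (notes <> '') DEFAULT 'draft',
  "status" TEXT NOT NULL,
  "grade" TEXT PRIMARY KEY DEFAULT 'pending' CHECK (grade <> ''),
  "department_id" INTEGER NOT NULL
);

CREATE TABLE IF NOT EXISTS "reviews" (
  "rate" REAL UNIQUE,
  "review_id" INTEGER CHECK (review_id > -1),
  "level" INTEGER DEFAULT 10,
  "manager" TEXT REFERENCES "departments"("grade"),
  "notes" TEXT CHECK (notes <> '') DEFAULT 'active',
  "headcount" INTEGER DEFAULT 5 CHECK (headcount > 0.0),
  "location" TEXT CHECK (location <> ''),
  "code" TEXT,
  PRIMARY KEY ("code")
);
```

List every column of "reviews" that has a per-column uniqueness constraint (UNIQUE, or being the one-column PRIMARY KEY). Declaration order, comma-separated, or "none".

- rate: declared UNIQUE → unique.
- review_id: no UNIQUE or single-column PK constraint.
- level: no UNIQUE or single-column PK constraint.
- manager: no UNIQUE or single-column PK constraint.
- notes: no UNIQUE or single-column PK constraint.
- headcount: no UNIQUE or single-column PK constraint.
- location: no UNIQUE or single-column PK constraint.
- code: single-column PRIMARY KEY → unique.

rate, code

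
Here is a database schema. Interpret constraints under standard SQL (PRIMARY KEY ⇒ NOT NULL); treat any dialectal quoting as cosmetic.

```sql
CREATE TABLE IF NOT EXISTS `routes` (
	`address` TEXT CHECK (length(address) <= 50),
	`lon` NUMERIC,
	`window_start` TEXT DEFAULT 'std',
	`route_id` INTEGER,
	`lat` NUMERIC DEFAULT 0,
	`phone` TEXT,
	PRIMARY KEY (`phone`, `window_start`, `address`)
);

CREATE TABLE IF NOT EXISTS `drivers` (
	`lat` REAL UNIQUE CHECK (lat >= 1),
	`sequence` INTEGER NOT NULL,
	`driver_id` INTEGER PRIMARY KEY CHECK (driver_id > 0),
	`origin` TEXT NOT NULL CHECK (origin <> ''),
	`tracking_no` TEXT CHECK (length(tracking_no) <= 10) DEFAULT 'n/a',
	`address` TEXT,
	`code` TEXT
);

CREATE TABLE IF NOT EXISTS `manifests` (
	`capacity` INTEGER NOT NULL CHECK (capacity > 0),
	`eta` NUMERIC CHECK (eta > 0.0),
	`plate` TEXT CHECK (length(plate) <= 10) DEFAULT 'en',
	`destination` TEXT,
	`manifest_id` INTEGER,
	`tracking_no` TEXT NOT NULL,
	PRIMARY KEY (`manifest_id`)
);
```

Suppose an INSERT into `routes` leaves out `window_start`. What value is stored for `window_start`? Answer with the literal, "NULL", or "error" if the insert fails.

window_start has an explicit DEFAULT 'std'.
When the column is omitted from an INSERT, that default is used.

'std'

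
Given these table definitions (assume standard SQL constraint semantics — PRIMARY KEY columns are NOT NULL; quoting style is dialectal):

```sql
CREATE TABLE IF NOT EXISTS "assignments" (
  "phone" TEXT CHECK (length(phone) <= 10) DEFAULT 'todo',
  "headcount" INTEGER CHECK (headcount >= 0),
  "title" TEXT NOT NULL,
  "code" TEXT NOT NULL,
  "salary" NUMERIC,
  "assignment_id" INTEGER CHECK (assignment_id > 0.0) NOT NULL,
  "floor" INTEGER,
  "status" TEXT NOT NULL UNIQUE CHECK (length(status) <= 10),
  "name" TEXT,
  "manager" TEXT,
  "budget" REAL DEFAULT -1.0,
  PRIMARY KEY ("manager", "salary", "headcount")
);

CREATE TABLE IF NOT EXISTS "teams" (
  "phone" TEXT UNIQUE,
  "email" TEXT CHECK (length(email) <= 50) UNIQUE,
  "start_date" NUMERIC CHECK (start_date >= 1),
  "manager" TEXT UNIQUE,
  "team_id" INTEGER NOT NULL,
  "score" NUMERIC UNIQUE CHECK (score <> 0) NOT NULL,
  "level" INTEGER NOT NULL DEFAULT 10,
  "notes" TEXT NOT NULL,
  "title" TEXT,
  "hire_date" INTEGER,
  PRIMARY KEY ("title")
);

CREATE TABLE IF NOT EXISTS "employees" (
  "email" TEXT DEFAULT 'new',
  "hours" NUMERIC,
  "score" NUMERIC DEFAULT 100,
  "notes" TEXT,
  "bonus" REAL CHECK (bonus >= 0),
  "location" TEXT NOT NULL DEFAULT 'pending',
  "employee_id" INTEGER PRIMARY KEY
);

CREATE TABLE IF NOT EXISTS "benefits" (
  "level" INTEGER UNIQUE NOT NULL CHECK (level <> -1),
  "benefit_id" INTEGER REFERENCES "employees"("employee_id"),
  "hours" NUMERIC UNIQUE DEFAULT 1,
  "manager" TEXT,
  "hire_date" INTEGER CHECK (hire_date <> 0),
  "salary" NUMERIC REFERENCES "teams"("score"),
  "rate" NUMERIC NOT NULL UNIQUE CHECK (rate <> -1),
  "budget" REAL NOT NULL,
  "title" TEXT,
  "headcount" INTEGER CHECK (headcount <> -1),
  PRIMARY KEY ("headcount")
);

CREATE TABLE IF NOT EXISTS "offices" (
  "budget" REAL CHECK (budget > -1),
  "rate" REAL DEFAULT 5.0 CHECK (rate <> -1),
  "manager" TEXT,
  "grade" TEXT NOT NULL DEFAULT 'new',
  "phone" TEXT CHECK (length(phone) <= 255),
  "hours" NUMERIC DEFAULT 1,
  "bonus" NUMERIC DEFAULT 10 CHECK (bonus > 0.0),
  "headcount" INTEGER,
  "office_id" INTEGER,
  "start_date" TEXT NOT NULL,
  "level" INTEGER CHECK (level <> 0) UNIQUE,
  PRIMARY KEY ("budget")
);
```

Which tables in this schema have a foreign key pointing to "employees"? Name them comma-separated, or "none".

benefits

- benefits.benefit_id references employees(employee_id).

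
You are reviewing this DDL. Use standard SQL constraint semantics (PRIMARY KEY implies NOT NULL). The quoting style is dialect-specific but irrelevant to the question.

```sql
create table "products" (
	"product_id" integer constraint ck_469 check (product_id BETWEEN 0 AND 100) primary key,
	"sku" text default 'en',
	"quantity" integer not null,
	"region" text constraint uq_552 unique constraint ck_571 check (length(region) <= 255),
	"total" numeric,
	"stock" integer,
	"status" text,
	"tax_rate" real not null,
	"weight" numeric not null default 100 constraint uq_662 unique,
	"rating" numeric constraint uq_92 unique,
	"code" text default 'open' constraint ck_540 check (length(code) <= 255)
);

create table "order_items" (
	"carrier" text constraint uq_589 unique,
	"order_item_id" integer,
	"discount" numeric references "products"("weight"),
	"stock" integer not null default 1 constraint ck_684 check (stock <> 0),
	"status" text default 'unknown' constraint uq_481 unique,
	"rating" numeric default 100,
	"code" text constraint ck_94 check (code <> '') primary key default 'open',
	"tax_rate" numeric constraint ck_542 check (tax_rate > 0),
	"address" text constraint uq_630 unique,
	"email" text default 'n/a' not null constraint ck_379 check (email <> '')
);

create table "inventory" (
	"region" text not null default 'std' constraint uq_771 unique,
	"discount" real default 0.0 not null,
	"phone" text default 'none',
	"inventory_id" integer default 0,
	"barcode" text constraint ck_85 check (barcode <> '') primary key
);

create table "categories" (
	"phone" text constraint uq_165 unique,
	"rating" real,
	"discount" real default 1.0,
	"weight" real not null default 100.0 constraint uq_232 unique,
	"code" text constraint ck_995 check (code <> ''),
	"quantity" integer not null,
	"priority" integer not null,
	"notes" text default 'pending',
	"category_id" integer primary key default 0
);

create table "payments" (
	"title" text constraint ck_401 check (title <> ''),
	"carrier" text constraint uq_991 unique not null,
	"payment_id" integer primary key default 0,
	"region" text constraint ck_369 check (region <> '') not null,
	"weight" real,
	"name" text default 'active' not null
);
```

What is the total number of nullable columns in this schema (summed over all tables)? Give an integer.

products: 7 nullable (sku, region, total, stock, status, rating, code — PK (product_id) and explicit NOT NULL columns excluded).
order_items: 7 nullable (carrier, order_item_id, discount, status, rating, tax_rate, address — PK (code) and explicit NOT NULL columns excluded).
inventory: 2 nullable (phone, inventory_id — PK (barcode) and explicit NOT NULL columns excluded).
categories: 5 nullable (phone, rating, discount, code, notes — PK (category_id) and explicit NOT NULL columns excluded).
payments: 2 nullable (title, weight — PK (payment_id) and explicit NOT NULL columns excluded).
Total: 7 + 7 + 2 + 5 + 2 = 23.

23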